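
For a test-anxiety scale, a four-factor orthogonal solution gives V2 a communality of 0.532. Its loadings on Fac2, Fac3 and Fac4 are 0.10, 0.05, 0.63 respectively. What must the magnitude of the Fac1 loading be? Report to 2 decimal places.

Under orthogonal rotation h² = Σλ², so λ_Fac1² = h² − (0.4094) = 0.532 − 0.4094 = 0.1226.
|λ| = √0.1226 = 0.3501.

0.35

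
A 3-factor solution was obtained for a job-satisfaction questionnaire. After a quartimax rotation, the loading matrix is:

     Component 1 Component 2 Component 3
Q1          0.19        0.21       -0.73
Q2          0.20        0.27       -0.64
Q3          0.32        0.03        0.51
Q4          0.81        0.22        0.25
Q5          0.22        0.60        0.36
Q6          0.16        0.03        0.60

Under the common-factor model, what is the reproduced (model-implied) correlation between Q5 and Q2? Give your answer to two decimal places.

-0.02

r̂ = Σ λ_i·λ_j across factors = (0.22)(0.20) + (0.60)(0.27) + (0.36)(-0.64)
  = +0.0440 +0.1620 -0.2304 = -0.0244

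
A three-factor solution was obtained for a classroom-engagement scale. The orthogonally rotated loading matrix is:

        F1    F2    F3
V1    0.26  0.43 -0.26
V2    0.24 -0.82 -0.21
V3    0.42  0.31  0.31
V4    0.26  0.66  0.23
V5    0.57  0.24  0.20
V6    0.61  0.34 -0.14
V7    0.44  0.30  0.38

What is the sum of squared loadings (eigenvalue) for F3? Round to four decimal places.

SS loadings for F3 = (-0.26)² + (-0.21)² + 0.31² + 0.23² + 0.20² + (-0.14)² + 0.38² = 0.0676 + 0.0441 + 0.0961 + 0.0529 + 0.0400 + 0.0196 + 0.1444 = 0.4647

0.4647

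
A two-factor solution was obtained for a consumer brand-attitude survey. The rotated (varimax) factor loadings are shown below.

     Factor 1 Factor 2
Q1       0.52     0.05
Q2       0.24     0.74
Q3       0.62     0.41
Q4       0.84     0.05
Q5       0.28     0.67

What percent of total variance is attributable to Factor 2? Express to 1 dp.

SS loadings for Factor 2 = 0.05² + 0.74² + 0.41² + 0.05² + 0.67² = 1.1696
With 5 standardized items, total variance = 5. Proportion = 1.1696/5 = 0.2339 → 23.39%.

23.4%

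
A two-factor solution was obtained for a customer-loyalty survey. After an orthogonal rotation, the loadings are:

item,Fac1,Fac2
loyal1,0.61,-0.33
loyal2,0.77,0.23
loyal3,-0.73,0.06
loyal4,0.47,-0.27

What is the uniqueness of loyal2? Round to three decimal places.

0.354

h² = 0.77² + 0.23² = 0.5929 + 0.0529 = 0.6458
Uniqueness u² = 1 − h² = 1 − 0.6458 = 0.3542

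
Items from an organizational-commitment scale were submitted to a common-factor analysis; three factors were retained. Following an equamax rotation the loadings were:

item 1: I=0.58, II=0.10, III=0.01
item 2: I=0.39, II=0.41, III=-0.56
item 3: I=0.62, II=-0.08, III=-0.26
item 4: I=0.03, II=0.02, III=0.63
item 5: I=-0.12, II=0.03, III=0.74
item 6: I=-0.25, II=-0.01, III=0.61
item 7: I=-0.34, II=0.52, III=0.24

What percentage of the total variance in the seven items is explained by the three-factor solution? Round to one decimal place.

46.8%

SS loadings by factor: 1.0663, 0.4563, 1.7555; total = 3.2781.
Total variance with 7 standardized items is 7, so the solution explains 3.2781/7 = 0.4683 = 46.83%.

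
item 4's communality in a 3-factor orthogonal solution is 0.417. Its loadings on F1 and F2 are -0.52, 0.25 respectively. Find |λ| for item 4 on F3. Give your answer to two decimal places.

0.29

Under orthogonal rotation h² = Σλ², so λ_F3² = h² − (0.3329) = 0.417 − 0.3329 = 0.0841.
|λ| = √0.0841 = 0.2900.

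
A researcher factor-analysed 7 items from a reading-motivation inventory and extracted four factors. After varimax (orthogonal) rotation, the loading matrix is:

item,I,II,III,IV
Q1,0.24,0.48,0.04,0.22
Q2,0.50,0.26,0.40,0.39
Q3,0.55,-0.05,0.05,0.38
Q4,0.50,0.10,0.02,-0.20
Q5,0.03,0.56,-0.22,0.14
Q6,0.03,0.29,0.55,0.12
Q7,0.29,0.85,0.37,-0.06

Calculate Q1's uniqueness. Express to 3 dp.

0.662

h² = 0.24² + 0.48² + 0.04² + 0.22² = 0.0576 + 0.2304 + 0.0016 + 0.0484 = 0.3380
Uniqueness u² = 1 − h² = 1 − 0.3380 = 0.6620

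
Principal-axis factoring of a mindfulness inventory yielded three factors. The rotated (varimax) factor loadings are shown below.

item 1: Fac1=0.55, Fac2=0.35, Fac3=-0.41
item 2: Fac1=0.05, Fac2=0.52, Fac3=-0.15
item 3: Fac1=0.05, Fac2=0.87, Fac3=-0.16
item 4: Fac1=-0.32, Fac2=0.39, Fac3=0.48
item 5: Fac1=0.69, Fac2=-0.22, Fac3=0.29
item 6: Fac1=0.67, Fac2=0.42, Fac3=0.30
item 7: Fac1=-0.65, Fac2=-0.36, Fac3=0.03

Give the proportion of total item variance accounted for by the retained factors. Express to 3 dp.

SS loadings by factor: 1.7574, 1.6563, 0.6216; total = 4.0353.
Total variance with 7 standardized items is 7, so the solution explains 4.0353/7 = 0.5765.

0.576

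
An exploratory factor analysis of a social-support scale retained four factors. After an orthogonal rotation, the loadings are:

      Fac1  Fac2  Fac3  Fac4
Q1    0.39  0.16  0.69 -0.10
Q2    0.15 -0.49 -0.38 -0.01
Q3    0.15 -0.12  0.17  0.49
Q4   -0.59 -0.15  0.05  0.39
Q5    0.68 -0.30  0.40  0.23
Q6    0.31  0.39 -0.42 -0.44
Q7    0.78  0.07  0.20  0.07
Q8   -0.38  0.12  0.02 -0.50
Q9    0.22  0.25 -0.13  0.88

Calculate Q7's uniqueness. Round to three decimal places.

h² = 0.78² + 0.07² + 0.20² + 0.07² = 0.6084 + 0.0049 + 0.0400 + 0.0049 = 0.6582
Uniqueness u² = 1 − h² = 1 − 0.6582 = 0.3418

0.342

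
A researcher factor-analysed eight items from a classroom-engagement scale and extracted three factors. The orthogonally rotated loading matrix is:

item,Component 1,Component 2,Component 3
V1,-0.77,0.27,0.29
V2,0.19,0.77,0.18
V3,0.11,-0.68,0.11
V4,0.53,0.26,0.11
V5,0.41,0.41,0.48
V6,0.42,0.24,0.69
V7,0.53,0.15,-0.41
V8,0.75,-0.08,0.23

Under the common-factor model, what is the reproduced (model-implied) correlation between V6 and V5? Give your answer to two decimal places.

0.60

r̂ = Σ λ_i·λ_j across factors = (0.42)(0.41) + (0.24)(0.41) + (0.69)(0.48)
  = +0.1722 +0.0984 +0.3312 = 0.6018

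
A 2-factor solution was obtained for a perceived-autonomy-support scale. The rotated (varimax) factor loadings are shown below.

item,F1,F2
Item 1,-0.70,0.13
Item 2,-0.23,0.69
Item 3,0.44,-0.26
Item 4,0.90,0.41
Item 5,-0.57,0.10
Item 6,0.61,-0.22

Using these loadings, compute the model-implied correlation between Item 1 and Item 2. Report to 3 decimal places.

0.251

r̂ = Σ λ_i·λ_j across factors = (-0.70)(-0.23) + (0.13)(0.69)
  = +0.1610 +0.0897 = 0.2507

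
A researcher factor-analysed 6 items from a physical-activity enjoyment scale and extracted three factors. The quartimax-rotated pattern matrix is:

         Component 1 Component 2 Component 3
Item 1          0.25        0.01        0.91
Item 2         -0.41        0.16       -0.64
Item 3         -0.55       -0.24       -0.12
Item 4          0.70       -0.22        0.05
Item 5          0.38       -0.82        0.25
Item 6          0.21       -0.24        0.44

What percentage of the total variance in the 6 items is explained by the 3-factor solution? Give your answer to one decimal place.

59.7%

Communalities: 0.8907, 0.6033, 0.3745, 0.5409, 0.8793, 0.2953; Σh² = 3.5840.
Total variance with 6 standardized items is 6, so the solution explains 3.5840/6 = 0.5973 = 59.73%.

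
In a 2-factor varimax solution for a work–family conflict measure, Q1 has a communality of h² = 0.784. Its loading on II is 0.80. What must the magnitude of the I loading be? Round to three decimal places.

0.379

Under orthogonal rotation h² = Σλ², so λ_I² = h² − (0.6400) = 0.784 − 0.6400 = 0.1440.
|λ| = √0.1440 = 0.3795.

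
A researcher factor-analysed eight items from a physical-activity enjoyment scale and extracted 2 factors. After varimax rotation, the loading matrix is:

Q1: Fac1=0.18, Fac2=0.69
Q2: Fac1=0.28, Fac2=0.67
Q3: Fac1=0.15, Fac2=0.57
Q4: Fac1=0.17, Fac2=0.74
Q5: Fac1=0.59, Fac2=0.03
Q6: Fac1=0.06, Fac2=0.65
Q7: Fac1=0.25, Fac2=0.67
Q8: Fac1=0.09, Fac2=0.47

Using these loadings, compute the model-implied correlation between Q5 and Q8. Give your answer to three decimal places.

0.067

r̂ = Σ λ_i·λ_j across factors = (0.59)(0.09) + (0.03)(0.47)
  = +0.0531 +0.0141 = 0.0672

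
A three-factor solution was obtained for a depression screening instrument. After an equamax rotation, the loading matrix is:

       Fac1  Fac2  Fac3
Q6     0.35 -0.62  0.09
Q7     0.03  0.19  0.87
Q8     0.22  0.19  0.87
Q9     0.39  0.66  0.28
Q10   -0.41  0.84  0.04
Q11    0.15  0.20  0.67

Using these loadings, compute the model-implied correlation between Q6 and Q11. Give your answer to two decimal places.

r̂ = Σ λ_i·λ_j across factors = (0.35)(0.15) + (-0.62)(0.20) + (0.09)(0.67)
  = +0.0525 -0.1240 +0.0603 = -0.0112

-0.01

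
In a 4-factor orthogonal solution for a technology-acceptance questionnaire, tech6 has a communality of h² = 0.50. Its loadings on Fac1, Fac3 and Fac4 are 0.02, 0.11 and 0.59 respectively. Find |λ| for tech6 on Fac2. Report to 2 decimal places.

0.37

Under orthogonal rotation h² = Σλ², so λ_Fac2² = h² − (0.3606) = 0.50 − 0.3606 = 0.1394.
|λ| = √0.1394 = 0.3734.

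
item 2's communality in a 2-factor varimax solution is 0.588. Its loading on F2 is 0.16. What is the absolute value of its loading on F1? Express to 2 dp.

Under orthogonal rotation h² = Σλ², so λ_F1² = h² − (0.0256) = 0.588 − 0.0256 = 0.5624.
|λ| = √0.5624 = 0.7499.

0.75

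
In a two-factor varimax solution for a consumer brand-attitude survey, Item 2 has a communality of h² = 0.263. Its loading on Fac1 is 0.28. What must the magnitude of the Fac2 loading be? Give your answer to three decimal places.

Under orthogonal rotation h² = Σλ², so λ_Fac2² = h² − (0.0784) = 0.263 − 0.0784 = 0.1846.
|λ| = √0.1846 = 0.4297.

0.430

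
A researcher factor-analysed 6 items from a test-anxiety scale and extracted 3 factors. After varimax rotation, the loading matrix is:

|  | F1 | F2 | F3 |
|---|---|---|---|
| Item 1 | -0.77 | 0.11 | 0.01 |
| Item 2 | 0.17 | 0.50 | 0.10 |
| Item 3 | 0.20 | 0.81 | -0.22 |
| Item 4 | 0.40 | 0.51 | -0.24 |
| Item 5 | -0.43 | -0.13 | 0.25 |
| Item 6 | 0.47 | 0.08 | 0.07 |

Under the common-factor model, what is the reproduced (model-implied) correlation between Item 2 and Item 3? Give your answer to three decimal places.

r̂ = Σ λ_i·λ_j across factors = (0.17)(0.20) + (0.50)(0.81) + (0.10)(-0.22)
  = +0.0340 +0.4050 -0.0220 = 0.4170

0.417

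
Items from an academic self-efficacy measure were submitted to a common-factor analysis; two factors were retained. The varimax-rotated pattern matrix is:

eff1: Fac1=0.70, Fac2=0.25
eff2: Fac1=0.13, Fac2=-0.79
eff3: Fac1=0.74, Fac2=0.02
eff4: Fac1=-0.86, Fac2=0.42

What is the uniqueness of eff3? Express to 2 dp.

0.45

h² = 0.74² + 0.02² = 0.5476 + 0.0004 = 0.5480
Uniqueness u² = 1 − h² = 1 − 0.5480 = 0.4520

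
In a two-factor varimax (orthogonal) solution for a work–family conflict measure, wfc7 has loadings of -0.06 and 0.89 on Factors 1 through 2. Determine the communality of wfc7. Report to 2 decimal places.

h² = (-0.06)² + 0.89² = 0.0036 + 0.7921 = 0.7957

0.80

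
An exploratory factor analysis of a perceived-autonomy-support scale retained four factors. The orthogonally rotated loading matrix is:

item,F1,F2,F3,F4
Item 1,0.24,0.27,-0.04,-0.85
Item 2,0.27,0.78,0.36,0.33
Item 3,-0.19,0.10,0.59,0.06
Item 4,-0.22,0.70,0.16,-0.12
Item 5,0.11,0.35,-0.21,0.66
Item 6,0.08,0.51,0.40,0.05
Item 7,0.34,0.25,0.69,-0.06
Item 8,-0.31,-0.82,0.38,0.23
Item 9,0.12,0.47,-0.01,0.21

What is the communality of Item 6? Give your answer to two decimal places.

0.43

h² = 0.08² + 0.51² + 0.40² + 0.05² = 0.0064 + 0.2601 + 0.1600 + 0.0025 = 0.4290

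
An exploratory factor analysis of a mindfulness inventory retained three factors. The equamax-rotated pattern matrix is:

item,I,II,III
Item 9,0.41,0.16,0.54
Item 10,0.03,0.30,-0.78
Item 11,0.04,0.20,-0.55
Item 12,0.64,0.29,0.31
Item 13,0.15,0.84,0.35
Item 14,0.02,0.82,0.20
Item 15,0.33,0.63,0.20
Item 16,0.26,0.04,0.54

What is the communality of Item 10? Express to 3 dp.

h² = 0.03² + 0.30² + (-0.78)² = 0.0009 + 0.0900 + 0.6084 = 0.6993

0.699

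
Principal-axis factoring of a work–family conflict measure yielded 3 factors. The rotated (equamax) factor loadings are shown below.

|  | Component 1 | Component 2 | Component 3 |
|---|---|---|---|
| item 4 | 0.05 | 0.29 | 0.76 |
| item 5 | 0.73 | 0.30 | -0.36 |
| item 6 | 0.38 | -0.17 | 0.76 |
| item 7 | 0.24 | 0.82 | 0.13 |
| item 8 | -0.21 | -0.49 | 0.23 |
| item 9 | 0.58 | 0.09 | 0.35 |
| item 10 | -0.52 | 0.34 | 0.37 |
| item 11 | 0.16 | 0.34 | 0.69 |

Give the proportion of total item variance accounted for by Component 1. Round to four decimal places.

SS loadings for Component 1 = 0.05² + 0.73² + 0.38² + 0.24² + (-0.21)² + 0.58² + (-0.52)² + 0.16² = 1.4139
Proportion of variance = 1.4139 / 8 = 0.1767.

0.1767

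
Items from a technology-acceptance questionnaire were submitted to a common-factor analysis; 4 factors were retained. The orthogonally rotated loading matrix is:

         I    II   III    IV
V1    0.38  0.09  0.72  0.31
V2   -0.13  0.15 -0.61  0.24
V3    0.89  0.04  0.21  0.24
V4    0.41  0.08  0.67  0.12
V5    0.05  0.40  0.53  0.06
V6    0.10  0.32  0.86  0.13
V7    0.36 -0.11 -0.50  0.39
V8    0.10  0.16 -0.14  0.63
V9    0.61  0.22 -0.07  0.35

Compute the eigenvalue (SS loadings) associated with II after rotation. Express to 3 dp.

SS loadings for II = 0.09² + 0.15² + 0.04² + 0.08² + 0.40² + 0.32² + (-0.11)² + 0.16² + 0.22² = 0.0081 + 0.0225 + 0.0016 + 0.0064 + 0.1600 + 0.1024 + 0.0121 + 0.0256 + 0.0484 = 0.3871

0.387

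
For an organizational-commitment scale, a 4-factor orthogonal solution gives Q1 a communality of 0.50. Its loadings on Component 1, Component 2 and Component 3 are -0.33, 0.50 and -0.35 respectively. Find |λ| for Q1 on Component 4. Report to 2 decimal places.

Under orthogonal rotation h² = Σλ², so λ_Component 4² = h² − (0.4814) = 0.50 − 0.4814 = 0.0186.
|λ| = √0.0186 = 0.1364.

0.14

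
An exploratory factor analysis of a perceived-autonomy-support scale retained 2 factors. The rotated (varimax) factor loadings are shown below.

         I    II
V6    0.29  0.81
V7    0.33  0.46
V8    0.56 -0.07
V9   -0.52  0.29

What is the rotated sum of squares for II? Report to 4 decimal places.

0.9567

SS loadings for II = 0.81² + 0.46² + (-0.07)² + 0.29² = 0.6561 + 0.2116 + 0.0049 + 0.0841 = 0.9567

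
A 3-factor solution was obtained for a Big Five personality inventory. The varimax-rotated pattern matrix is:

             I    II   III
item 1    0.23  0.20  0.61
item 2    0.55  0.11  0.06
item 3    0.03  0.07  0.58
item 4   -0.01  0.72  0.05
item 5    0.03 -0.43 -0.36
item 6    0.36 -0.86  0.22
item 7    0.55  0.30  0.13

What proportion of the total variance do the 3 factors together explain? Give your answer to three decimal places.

0.470

SS loadings by factor: 0.7894, 1.5899, 0.9095; total = 3.2888.
Total variance with 7 standardized items is 7, so the solution explains 3.2888/7 = 0.4698.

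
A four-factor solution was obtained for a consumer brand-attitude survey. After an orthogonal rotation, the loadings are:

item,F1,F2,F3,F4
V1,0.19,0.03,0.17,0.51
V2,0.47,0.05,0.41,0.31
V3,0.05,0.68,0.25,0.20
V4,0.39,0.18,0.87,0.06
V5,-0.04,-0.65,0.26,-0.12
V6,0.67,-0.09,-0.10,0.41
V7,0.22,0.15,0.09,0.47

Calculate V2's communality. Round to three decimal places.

h² = 0.47² + 0.05² + 0.41² + 0.31² = 0.2209 + 0.0025 + 0.1681 + 0.0961 = 0.4876

0.488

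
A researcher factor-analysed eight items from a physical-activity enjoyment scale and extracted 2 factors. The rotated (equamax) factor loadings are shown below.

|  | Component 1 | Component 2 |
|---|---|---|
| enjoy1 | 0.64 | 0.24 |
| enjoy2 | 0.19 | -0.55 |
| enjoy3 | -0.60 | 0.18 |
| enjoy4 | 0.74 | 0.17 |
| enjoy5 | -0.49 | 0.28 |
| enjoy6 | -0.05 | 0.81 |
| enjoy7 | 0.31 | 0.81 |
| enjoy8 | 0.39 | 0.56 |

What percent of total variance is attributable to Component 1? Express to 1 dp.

SS loadings for Component 1 = 0.64² + 0.19² + (-0.60)² + 0.74² + (-0.49)² + (-0.05)² + 0.31² + 0.39² = 1.8441
With 8 standardized items, total variance = 8. Proportion = 1.8441/8 = 0.2305 → 23.05%.

23.1%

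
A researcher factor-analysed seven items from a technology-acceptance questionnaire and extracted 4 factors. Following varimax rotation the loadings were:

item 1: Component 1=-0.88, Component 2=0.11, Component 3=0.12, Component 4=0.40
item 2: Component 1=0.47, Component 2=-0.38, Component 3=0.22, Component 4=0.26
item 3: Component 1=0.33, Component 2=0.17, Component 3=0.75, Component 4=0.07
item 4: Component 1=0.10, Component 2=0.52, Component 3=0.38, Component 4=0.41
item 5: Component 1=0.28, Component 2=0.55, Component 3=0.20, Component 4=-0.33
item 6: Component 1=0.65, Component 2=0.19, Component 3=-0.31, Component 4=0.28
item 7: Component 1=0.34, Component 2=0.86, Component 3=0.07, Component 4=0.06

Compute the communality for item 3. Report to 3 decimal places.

0.705

h² = 0.33² + 0.17² + 0.75² + 0.07² = 0.1089 + 0.0289 + 0.5625 + 0.0049 = 0.7052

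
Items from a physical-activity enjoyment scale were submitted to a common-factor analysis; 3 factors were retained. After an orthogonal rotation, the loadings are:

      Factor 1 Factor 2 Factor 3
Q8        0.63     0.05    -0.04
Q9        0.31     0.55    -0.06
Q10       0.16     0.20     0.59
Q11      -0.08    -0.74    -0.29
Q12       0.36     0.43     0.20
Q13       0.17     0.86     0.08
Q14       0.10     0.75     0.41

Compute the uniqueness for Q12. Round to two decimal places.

h² = 0.36² + 0.43² + 0.20² = 0.1296 + 0.1849 + 0.0400 = 0.3545
Uniqueness u² = 1 − h² = 1 − 0.3545 = 0.6455

0.65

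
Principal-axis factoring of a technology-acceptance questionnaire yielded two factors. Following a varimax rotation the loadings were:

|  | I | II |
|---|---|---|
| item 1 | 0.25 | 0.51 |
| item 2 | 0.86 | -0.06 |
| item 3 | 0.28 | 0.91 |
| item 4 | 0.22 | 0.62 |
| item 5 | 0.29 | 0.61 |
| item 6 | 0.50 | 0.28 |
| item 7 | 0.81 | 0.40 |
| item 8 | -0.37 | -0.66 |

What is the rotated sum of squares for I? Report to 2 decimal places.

SS loadings for I = 0.25² + 0.86² + 0.28² + 0.22² + 0.29² + 0.50² + 0.81² + (-0.37)² = 0.0625 + 0.7396 + 0.0784 + 0.0484 + 0.0841 + 0.2500 + 0.6561 + 0.1369 = 2.0560

2.06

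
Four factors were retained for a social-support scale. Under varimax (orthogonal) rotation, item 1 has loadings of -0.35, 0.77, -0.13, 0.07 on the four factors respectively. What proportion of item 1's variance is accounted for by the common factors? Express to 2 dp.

0.74

h² = (-0.35)² + 0.77² + (-0.13)² + 0.07² = 0.1225 + 0.5929 + 0.0169 + 0.0049 = 0.7372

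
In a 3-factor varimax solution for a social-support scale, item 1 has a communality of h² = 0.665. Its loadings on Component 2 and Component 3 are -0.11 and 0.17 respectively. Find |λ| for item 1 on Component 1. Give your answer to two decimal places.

Under orthogonal rotation h² = Σλ², so λ_Component 1² = h² − (0.0410) = 0.665 − 0.0410 = 0.6240.
|λ| = √0.6240 = 0.7899.

0.79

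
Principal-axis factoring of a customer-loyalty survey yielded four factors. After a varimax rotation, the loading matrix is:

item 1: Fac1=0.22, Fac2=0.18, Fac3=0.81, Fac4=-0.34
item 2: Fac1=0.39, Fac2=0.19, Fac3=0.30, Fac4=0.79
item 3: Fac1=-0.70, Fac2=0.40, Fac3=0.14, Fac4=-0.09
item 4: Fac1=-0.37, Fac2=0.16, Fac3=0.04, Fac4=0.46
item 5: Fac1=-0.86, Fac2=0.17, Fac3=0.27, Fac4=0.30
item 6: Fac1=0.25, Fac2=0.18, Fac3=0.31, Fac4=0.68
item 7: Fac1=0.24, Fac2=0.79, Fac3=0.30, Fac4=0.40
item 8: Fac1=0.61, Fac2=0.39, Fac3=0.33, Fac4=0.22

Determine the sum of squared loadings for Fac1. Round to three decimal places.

2.059

SS loadings for Fac1 = 0.22² + 0.39² + (-0.70)² + (-0.37)² + (-0.86)² + 0.25² + 0.24² + 0.61² = 0.0484 + 0.1521 + 0.4900 + 0.1369 + 0.7396 + 0.0625 + 0.0576 + 0.3721 = 2.0592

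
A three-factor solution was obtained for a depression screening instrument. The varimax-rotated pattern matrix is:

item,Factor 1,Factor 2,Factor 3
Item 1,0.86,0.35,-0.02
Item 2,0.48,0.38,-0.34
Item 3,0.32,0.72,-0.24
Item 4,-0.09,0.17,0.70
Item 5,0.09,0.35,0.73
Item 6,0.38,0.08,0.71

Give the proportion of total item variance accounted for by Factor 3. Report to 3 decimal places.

SS loadings for Factor 3 = (-0.02)² + (-0.34)² + (-0.24)² + 0.70² + 0.73² + 0.71² = 1.7006
Proportion of variance = 1.7006 / 6 = 0.2834.

0.283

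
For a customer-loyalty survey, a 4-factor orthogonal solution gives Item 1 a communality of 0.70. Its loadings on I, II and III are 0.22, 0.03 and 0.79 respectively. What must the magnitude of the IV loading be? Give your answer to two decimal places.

Under orthogonal rotation h² = Σλ², so λ_IV² = h² − (0.6734) = 0.70 − 0.6734 = 0.0266.
|λ| = √0.0266 = 0.1631.

0.16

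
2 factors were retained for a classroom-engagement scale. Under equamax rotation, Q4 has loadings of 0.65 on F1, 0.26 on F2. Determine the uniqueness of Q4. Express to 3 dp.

0.510

h² = 0.65² + 0.26² = 0.4225 + 0.0676 = 0.4901
Uniqueness u² = 1 − h² = 1 − 0.4901 = 0.5099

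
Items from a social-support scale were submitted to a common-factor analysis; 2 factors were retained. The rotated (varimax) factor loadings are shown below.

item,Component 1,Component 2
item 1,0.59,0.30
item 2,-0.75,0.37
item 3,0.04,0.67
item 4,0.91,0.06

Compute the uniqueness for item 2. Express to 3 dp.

0.301

h² = (-0.75)² + 0.37² = 0.5625 + 0.1369 = 0.6994
Uniqueness u² = 1 − h² = 1 − 0.6994 = 0.3006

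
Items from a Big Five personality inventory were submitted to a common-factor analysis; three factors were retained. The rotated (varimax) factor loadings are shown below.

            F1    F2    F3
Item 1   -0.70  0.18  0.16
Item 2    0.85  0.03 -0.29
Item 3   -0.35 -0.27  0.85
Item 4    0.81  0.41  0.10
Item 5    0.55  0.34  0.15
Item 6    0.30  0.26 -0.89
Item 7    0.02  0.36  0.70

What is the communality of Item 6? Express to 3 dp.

0.950

h² = 0.30² + 0.26² + (-0.89)² = 0.0900 + 0.0676 + 0.7921 = 0.9497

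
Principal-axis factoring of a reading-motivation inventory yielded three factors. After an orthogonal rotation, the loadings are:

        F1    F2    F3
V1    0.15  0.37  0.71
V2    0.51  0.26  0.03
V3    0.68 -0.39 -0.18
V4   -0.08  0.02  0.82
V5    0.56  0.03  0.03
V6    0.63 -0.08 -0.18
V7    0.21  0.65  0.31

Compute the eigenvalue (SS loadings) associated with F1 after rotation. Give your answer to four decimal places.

1.5060

SS loadings for F1 = 0.15² + 0.51² + 0.68² + (-0.08)² + 0.56² + 0.63² + 0.21² = 0.0225 + 0.2601 + 0.4624 + 0.0064 + 0.3136 + 0.3969 + 0.0441 = 1.5060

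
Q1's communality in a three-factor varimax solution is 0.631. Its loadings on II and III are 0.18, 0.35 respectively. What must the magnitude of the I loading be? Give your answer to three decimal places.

Under orthogonal rotation h² = Σλ², so λ_I² = h² − (0.1549) = 0.631 − 0.1549 = 0.4761.
|λ| = √0.4761 = 0.6900.

0.690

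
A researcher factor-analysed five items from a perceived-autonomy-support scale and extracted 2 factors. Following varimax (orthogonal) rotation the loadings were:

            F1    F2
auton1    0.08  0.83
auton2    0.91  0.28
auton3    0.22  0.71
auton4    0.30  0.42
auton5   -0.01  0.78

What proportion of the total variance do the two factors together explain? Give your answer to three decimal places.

SS loadings by factor: 0.9730, 2.0562; total = 3.0292.
Total variance with 5 standardized items is 5, so the solution explains 3.0292/5 = 0.6058.

0.606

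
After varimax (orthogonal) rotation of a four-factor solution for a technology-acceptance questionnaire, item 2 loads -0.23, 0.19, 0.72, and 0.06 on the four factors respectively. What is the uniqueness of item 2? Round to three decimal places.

h² = (-0.23)² + 0.19² + 0.72² + 0.06² = 0.0529 + 0.0361 + 0.5184 + 0.0036 = 0.6110
Uniqueness u² = 1 − h² = 1 − 0.6110 = 0.3890

0.389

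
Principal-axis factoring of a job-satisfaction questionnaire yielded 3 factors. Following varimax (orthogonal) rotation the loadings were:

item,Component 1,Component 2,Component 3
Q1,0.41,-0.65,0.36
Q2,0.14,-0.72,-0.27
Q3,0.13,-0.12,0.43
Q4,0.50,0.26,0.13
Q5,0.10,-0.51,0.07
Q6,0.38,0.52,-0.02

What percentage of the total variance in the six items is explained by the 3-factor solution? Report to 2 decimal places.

Communalities: 0.7202, 0.6109, 0.2162, 0.3345, 0.2750, 0.4152; Σh² = 2.5720.
Total variance with 6 standardized items is 6, so the solution explains 2.5720/6 = 0.4287 = 42.87%.

42.87%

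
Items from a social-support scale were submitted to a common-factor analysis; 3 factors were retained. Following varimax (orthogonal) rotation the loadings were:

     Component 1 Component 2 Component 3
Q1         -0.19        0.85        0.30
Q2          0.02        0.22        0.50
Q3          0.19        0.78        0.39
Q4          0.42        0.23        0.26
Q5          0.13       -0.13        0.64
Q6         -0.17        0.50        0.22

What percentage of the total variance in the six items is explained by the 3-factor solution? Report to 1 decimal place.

SS loadings by factor: 0.2948, 1.6991, 1.0177; total = 3.0116.
Total variance with 6 standardized items is 6, so the solution explains 3.0116/6 = 0.5019 = 50.19%.

50.2%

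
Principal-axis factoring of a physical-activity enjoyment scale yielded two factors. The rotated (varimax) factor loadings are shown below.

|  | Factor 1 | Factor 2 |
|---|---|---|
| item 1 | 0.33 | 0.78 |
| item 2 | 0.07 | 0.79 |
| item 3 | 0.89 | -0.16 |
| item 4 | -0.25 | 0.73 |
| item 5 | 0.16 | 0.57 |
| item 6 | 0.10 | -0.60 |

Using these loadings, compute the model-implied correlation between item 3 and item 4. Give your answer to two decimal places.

r̂ = Σ λ_i·λ_j across factors = (0.89)(-0.25) + (-0.16)(0.73)
  = -0.2225 -0.1168 = -0.3393

-0.34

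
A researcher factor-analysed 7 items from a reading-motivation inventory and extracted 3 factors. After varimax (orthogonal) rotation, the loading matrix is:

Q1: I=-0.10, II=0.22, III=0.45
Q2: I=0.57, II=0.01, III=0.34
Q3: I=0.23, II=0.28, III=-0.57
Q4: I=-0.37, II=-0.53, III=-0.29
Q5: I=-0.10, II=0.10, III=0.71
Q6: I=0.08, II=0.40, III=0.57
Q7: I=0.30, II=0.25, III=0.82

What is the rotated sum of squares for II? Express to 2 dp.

0.64

SS loadings for II = 0.22² + 0.01² + 0.28² + (-0.53)² + 0.10² + 0.40² + 0.25² = 0.0484 + 0.0001 + 0.0784 + 0.2809 + 0.0100 + 0.1600 + 0.0625 = 0.6403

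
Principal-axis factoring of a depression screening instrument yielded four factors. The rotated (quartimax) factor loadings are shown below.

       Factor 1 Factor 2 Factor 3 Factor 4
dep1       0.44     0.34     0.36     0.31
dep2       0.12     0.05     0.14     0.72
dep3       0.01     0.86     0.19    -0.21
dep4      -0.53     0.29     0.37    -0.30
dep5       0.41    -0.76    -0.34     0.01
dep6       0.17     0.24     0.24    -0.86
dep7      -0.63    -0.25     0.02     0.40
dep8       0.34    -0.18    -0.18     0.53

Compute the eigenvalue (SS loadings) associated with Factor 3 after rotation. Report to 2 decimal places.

SS loadings for Factor 3 = 0.36² + 0.14² + 0.19² + 0.37² + (-0.34)² + 0.24² + 0.02² + (-0.18)² = 0.1296 + 0.0196 + 0.0361 + 0.1369 + 0.1156 + 0.0576 + 0.0004 + 0.0324 = 0.5282

0.53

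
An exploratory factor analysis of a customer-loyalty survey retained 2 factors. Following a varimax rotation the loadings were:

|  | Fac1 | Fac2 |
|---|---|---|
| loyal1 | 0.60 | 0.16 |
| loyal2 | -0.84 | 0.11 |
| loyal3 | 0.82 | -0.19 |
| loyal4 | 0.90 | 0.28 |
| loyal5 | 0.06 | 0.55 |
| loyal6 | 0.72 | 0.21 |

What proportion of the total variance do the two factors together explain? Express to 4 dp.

SS loadings by factor: 3.0700, 0.4988; total = 3.5688.
Total variance with 6 standardized items is 6, so the solution explains 3.5688/6 = 0.5948.

0.5948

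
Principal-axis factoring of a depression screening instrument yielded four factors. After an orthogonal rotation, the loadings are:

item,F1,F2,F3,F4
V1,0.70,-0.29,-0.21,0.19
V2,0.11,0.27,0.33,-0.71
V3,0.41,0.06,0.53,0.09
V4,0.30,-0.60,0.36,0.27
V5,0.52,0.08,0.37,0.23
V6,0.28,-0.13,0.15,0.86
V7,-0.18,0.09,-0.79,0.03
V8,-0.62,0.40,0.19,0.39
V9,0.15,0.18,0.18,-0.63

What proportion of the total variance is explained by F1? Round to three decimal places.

0.172

SS loadings for F1 = 0.70² + 0.11² + 0.41² + 0.30² + 0.52² + 0.28² + (-0.18)² + (-0.62)² + 0.15² = 1.5483
Proportion of variance = 1.5483 / 9 = 0.1720.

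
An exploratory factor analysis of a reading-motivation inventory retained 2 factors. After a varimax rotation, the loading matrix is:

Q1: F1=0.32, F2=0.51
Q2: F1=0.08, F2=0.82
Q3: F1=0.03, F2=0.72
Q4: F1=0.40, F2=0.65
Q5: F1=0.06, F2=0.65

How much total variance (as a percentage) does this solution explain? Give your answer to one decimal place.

51.4%

Communalities: 0.3625, 0.6788, 0.5193, 0.5825, 0.4261; Σh² = 2.5692.
Total variance with 5 standardized items is 5, so the solution explains 2.5692/5 = 0.5138 = 51.38%.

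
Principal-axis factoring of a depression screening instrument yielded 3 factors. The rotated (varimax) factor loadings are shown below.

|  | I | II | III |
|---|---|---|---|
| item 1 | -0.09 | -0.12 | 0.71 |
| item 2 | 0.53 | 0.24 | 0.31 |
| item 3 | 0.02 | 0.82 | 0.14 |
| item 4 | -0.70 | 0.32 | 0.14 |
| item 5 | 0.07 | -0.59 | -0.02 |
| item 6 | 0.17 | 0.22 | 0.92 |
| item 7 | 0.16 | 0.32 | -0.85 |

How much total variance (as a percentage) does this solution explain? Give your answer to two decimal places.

62.76%

Communalities: 0.5266, 0.4346, 0.6924, 0.6120, 0.3534, 0.9237, 0.8505; Σh² = 4.3932.
Total variance with 7 standardized items is 7, so the solution explains 4.3932/7 = 0.6276 = 62.76%.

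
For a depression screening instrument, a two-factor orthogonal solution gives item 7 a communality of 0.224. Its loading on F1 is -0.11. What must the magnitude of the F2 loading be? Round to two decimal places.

Under orthogonal rotation h² = Σλ², so λ_F2² = h² − (0.0121) = 0.224 − 0.0121 = 0.2119.
|λ| = √0.2119 = 0.4603.

0.46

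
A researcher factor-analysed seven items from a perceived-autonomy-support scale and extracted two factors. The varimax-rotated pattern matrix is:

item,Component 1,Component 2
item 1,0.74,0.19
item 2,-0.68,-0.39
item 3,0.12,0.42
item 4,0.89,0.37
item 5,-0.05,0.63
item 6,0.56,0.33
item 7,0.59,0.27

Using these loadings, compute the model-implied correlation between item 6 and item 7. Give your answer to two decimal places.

0.42

r̂ = Σ λ_i·λ_j across factors = (0.56)(0.59) + (0.33)(0.27)
  = +0.3304 +0.0891 = 0.4195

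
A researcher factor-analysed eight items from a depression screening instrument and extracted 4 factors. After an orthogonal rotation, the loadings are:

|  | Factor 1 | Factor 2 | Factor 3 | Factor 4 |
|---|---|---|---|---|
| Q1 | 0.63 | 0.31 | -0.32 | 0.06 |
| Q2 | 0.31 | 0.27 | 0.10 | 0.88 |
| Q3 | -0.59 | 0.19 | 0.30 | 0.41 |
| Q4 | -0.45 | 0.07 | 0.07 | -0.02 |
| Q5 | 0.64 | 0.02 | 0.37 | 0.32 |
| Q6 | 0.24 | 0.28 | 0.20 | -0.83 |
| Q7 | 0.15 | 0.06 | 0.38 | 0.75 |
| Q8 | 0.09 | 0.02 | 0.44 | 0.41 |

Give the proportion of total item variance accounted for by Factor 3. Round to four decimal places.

SS loadings for Factor 3 = (-0.32)² + 0.10² + 0.30² + 0.07² + 0.37² + 0.20² + 0.38² + 0.44² = 0.7222
Proportion of variance = 0.7222 / 8 = 0.0903.

0.0903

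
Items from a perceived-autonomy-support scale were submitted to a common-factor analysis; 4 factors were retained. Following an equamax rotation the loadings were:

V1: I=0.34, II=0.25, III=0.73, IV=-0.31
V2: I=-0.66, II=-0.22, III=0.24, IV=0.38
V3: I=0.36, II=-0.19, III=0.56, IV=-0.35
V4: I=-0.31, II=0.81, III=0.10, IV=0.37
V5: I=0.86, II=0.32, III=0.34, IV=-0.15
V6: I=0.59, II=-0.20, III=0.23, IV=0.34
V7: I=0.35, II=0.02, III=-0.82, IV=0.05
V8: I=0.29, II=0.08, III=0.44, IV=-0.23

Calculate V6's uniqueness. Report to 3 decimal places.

0.443

h² = 0.59² + (-0.20)² + 0.23² + 0.34² = 0.3481 + 0.0400 + 0.0529 + 0.1156 = 0.5566
Uniqueness u² = 1 − h² = 1 − 0.5566 = 0.4434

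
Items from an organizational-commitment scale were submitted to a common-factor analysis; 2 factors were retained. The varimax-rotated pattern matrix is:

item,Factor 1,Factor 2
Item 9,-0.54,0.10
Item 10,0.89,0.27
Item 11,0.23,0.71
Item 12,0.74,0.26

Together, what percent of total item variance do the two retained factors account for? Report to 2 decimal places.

Communalities: 0.3016, 0.8650, 0.5570, 0.6152; Σh² = 2.3388.
Total variance with 4 standardized items is 4, so the solution explains 2.3388/4 = 0.5847 = 58.47%.

58.47%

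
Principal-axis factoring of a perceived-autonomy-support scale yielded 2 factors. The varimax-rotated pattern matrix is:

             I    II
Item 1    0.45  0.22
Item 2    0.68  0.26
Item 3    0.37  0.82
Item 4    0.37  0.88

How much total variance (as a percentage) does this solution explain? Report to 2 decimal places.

SS loadings by factor: 0.9387, 1.5628; total = 2.5015.
Total variance with 4 standardized items is 4, so the solution explains 2.5015/4 = 0.6254 = 62.54%.

62.54%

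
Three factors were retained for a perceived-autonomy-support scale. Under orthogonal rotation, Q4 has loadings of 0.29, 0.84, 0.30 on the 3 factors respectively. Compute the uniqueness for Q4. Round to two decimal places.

0.12

h² = 0.29² + 0.84² + 0.30² = 0.0841 + 0.7056 + 0.0900 = 0.8797
Uniqueness u² = 1 − h² = 1 − 0.8797 = 0.1203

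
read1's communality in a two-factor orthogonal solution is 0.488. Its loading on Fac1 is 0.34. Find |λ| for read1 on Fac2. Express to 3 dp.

0.610

Under orthogonal rotation h² = Σλ², so λ_Fac2² = h² − (0.1156) = 0.488 − 0.1156 = 0.3724.
|λ| = √0.3724 = 0.6102.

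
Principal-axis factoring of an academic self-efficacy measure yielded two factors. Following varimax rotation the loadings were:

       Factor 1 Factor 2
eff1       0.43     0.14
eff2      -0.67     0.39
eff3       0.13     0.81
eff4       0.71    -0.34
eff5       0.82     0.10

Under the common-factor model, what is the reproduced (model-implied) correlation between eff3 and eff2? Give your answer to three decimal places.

r̂ = Σ λ_i·λ_j across factors = (0.13)(-0.67) + (0.81)(0.39)
  = -0.0871 +0.3159 = 0.2288

0.229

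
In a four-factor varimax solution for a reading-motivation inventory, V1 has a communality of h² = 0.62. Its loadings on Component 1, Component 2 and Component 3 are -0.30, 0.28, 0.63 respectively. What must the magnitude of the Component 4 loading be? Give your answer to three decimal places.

0.234

Under orthogonal rotation h² = Σλ², so λ_Component 4² = h² − (0.5653) = 0.62 − 0.5653 = 0.0547.
|λ| = √0.0547 = 0.2339.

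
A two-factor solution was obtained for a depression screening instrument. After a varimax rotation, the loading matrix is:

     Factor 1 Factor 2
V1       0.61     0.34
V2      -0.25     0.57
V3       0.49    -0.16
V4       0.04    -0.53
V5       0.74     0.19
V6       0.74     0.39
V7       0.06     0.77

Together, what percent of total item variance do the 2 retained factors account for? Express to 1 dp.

47.2%

SS loadings by factor: 1.7751, 1.5281; total = 3.3032.
Total variance with 7 standardized items is 7, so the solution explains 3.3032/7 = 0.4719 = 47.19%.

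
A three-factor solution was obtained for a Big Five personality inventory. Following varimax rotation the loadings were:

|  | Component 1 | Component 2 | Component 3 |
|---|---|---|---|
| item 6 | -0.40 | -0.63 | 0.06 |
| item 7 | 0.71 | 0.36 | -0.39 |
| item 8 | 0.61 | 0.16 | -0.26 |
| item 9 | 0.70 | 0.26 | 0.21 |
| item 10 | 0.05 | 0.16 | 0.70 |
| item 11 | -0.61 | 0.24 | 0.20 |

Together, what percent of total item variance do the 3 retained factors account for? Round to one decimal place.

56.7%

Communalities: 0.5605, 0.7858, 0.4653, 0.6017, 0.5181, 0.4697; Σh² = 3.4011.
Total variance with 6 standardized items is 6, so the solution explains 3.4011/6 = 0.5668 = 56.69%.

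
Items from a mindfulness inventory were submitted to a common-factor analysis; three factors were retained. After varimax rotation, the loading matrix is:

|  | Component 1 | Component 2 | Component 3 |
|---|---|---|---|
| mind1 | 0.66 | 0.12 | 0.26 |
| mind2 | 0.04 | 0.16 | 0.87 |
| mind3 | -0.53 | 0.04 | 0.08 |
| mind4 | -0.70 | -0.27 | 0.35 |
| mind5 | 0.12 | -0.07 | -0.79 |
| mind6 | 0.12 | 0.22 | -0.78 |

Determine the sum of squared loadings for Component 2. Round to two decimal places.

0.17

SS loadings for Component 2 = 0.12² + 0.16² + 0.04² + (-0.27)² + (-0.07)² + 0.22² = 0.0144 + 0.0256 + 0.0016 + 0.0729 + 0.0049 + 0.0484 = 0.1678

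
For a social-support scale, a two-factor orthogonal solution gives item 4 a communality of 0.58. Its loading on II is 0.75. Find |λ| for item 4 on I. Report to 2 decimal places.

Under orthogonal rotation h² = Σλ², so λ_I² = h² − (0.5625) = 0.58 − 0.5625 = 0.0175.
|λ| = √0.0175 = 0.1323.

0.13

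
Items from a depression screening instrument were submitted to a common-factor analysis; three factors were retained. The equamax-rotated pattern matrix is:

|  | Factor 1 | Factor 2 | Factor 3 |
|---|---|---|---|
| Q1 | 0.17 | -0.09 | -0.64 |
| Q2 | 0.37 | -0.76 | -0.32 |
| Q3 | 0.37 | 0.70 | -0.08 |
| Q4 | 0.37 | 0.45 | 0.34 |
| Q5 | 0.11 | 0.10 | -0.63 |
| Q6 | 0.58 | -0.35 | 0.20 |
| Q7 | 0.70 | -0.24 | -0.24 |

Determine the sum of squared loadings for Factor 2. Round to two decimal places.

SS loadings for Factor 2 = (-0.09)² + (-0.76)² + 0.70² + 0.45² + 0.10² + (-0.35)² + (-0.24)² = 0.0081 + 0.5776 + 0.4900 + 0.2025 + 0.0100 + 0.1225 + 0.0576 = 1.4683

1.47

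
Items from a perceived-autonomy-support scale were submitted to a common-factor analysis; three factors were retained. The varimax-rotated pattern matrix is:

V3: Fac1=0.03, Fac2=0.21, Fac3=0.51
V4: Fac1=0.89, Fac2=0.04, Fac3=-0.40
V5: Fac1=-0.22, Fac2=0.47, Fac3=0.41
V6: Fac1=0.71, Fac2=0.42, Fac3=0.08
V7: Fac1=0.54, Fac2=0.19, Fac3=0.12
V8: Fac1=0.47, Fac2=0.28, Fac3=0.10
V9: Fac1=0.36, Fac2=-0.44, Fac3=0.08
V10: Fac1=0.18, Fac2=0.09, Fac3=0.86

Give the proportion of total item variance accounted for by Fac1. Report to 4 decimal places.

SS loadings for Fac1 = 0.03² + 0.89² + (-0.22)² + 0.71² + 0.54² + 0.47² + 0.36² + 0.18² = 2.0200
Proportion of variance = 2.0200 / 8 = 0.2525.

0.2525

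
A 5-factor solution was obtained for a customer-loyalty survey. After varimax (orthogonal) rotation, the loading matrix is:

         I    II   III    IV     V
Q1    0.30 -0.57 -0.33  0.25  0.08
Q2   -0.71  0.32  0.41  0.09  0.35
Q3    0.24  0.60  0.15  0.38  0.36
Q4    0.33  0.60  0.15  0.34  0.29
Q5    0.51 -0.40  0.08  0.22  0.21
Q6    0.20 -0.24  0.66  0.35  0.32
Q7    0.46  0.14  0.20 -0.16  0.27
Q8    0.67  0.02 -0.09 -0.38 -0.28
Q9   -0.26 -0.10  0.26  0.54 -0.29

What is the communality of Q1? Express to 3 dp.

0.593

h² = 0.30² + (-0.57)² + (-0.33)² + 0.25² + 0.08² = 0.0900 + 0.3249 + 0.1089 + 0.0625 + 0.0064 = 0.5927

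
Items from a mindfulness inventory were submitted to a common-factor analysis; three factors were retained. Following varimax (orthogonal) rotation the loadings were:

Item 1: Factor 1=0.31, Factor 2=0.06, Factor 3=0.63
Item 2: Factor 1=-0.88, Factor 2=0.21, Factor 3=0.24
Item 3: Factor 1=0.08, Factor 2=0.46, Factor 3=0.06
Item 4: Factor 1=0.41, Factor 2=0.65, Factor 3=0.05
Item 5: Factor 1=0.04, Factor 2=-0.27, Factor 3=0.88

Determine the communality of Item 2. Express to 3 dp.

h² = (-0.88)² + 0.21² + 0.24² = 0.7744 + 0.0441 + 0.0576 = 0.8761

0.876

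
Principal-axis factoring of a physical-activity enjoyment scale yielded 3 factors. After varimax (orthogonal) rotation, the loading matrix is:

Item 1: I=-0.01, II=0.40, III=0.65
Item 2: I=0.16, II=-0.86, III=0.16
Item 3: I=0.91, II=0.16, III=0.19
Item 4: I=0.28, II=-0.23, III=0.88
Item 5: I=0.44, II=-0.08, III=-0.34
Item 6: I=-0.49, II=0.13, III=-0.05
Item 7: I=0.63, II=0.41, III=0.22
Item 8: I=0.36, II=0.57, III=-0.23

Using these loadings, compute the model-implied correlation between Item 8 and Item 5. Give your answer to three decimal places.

0.191

r̂ = Σ λ_i·λ_j across factors = (0.36)(0.44) + (0.57)(-0.08) + (-0.23)(-0.34)
  = +0.1584 -0.0456 +0.0782 = 0.1910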